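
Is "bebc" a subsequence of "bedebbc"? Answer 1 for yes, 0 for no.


Check if "bebc" is a subsequence of "bedebbc"
Greedy scan:
  Position 0 ('b'): matches sub[0] = 'b'
  Position 1 ('e'): matches sub[1] = 'e'
  Position 2 ('d'): no match needed
  Position 3 ('e'): no match needed
  Position 4 ('b'): matches sub[2] = 'b'
  Position 5 ('b'): no match needed
  Position 6 ('c'): matches sub[3] = 'c'
All 4 characters matched => is a subsequence

1


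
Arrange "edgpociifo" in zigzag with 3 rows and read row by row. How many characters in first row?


Zigzag "edgpociifo" into 3 rows:
Placing characters:
  'e' => row 0
  'd' => row 1
  'g' => row 2
  'p' => row 1
  'o' => row 0
  'c' => row 1
  'i' => row 2
  'i' => row 1
  'f' => row 0
  'o' => row 1
Rows:
  Row 0: "eof"
  Row 1: "dpcio"
  Row 2: "gi"
First row length: 3

3


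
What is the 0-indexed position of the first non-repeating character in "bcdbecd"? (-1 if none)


Input: bcdbecd
Character frequencies:
  'b': 2
  'c': 2
  'd': 2
  'e': 1
Scanning left to right for freq == 1:
  Position 0 ('b'): freq=2, skip
  Position 1 ('c'): freq=2, skip
  Position 2 ('d'): freq=2, skip
  Position 3 ('b'): freq=2, skip
  Position 4 ('e'): unique! => answer = 4

4


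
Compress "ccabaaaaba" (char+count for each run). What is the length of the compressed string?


Input: ccabaaaaba
Runs:
  'c' x 2 => "c2"
  'a' x 1 => "a1"
  'b' x 1 => "b1"
  'a' x 4 => "a4"
  'b' x 1 => "b1"
  'a' x 1 => "a1"
Compressed: "c2a1b1a4b1a1"
Compressed length: 12

12


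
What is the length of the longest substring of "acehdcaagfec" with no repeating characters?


Input: "acehdcaagfec"
Sliding window (track last position of each char):
  Position 0 ('a'): window [0,0] length 1 -- new best
  Position 1 ('c'): window [0,1] length 2 -- new best
  Position 2 ('e'): window [0,2] length 3 -- new best
  Position 3 ('h'): window [0,3] length 4 -- new best
  Position 4 ('d'): window [0,4] length 5 -- new best
  Position 5 ('c'): repeat (last at 1), move window start to 2
  Position 5 ('c'): window [2,5] length 4
  Position 6 ('a'): window [2,6] length 5
  Position 7 ('a'): repeat (last at 6), move window start to 7
  Position 7 ('a'): window [7,7] length 1
  Position 8 ('g'): window [7,8] length 2
  Position 9 ('f'): window [7,9] length 3
  Position 10 ('e'): window [7,10] length 4
  Position 11 ('c'): window [7,11] length 5
Longest substring with no repeats: "acehd" with length 5

5


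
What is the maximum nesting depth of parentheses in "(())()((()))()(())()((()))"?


Input: "(())()((()))()(())()((()))"
Tracking depth:
  Position 0 '(': depth becomes 1
  Position 1 '(': depth becomes 2
  Position 2 ')': depth becomes 1
  Position 3 ')': depth becomes 0
  Position 4 '(': depth becomes 1
  Position 5 ')': depth becomes 0
  Position 6 '(': depth becomes 1
  Position 7 '(': depth becomes 2
  Position 8 '(': depth becomes 3
  Position 9 ')': depth becomes 2
  Position 10 ')': depth becomes 1
  Position 11 ')': depth becomes 0
  Position 12 '(': depth becomes 1
  Position 13 ')': depth becomes 0
  Position 14 '(': depth becomes 1
  Position 15 '(': depth becomes 2
  Position 16 ')': depth becomes 1
  Position 17 ')': depth becomes 0
  Position 18 '(': depth becomes 1
  Position 19 ')': depth becomes 0
  Position 20 '(': depth becomes 1
  Position 21 '(': depth becomes 2
  Position 22 '(': depth becomes 3
  Position 23 ')': depth becomes 2
  Position 24 ')': depth becomes 1
  Position 25 ')': depth becomes 0
Maximum depth reached: 3

3


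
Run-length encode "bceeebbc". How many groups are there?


Input: bceeebbc
Scanning for consecutive runs:
  Group 1: 'b' x 1 (positions 0-0)
  Group 2: 'c' x 1 (positions 1-1)
  Group 3: 'e' x 3 (positions 2-4)
  Group 4: 'b' x 2 (positions 5-6)
  Group 5: 'c' x 1 (positions 7-7)
Total groups: 5

5


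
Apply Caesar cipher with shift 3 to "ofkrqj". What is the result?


Caesar cipher: shift "ofkrqj" by 3
  'o' (pos 14) + 3 = pos 17 = 'r'
  'f' (pos 5) + 3 = pos 8 = 'i'
  'k' (pos 10) + 3 = pos 13 = 'n'
  'r' (pos 17) + 3 = pos 20 = 'u'
  'q' (pos 16) + 3 = pos 19 = 't'
  'j' (pos 9) + 3 = pos 12 = 'm'
Result: rinutm

rinutm


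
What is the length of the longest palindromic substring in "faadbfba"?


Input: "faadbfba"
Checking substrings for palindromes:
  [4:7] "bfb" (len 3) => palindrome
  [1:3] "aa" (len 2) => palindrome
Longest palindromic substring: "bfb" with length 3

3


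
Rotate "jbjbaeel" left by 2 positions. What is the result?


Input: "jbjbaeel", rotate left by 2
First 2 characters: "jb"
Remaining characters: "jbaeel"
Concatenate remaining + first: "jbaeel" + "jb" = "jbaeeljb"

jbaeeljb


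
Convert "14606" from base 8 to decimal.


Input: "14606" in base 8
Positional expansion:
  Digit '1' (value 1) x 8^4 = 4096
  Digit '4' (value 4) x 8^3 = 2048
  Digit '6' (value 6) x 8^2 = 384
  Digit '0' (value 0) x 8^1 = 0
  Digit '6' (value 6) x 8^0 = 6
Sum = 6534

6534


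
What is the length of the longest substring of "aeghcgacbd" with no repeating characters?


Input: "aeghcgacbd"
Sliding window (track last position of each char):
  Position 0 ('a'): window [0,0] length 1 -- new best
  Position 1 ('e'): window [0,1] length 2 -- new best
  Position 2 ('g'): window [0,2] length 3 -- new best
  Position 3 ('h'): window [0,3] length 4 -- new best
  Position 4 ('c'): window [0,4] length 5 -- new best
  Position 5 ('g'): repeat (last at 2), move window start to 3
  Position 5 ('g'): window [3,5] length 3
  Position 6 ('a'): window [3,6] length 4
  Position 7 ('c'): repeat (last at 4), move window start to 5
  Position 7 ('c'): window [5,7] length 3
  Position 8 ('b'): window [5,8] length 4
  Position 9 ('d'): window [5,9] length 5
Longest substring with no repeats: "aeghc" with length 5

5


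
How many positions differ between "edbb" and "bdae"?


Comparing "edbb" and "bdae" position by position:
  Position 0: 'e' vs 'b' => DIFFER
  Position 1: 'd' vs 'd' => same
  Position 2: 'b' vs 'a' => DIFFER
  Position 3: 'b' vs 'e' => DIFFER
Positions that differ: 3

3


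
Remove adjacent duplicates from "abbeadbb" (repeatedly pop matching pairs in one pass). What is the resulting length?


Input: abbeadbb
Stack-based adjacent duplicate removal:
  Read 'a': push. Stack: a
  Read 'b': push. Stack: ab
  Read 'b': matches stack top 'b' => pop. Stack: a
  Read 'e': push. Stack: ae
  Read 'a': push. Stack: aea
  Read 'd': push. Stack: aead
  Read 'b': push. Stack: aeadb
  Read 'b': matches stack top 'b' => pop. Stack: aead
Final stack: "aead" (length 4)

4


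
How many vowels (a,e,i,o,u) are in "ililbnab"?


Input: ililbnab
Checking each character:
  'i' at position 0: vowel (running total: 1)
  'l' at position 1: consonant
  'i' at position 2: vowel (running total: 2)
  'l' at position 3: consonant
  'b' at position 4: consonant
  'n' at position 5: consonant
  'a' at position 6: vowel (running total: 3)
  'b' at position 7: consonant
Total vowels: 3

3


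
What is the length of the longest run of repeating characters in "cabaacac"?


Input: "cabaacac"
Scanning for longest run:
  Position 1 ('a'): new char, reset run to 1
  Position 2 ('b'): new char, reset run to 1
  Position 3 ('a'): new char, reset run to 1
  Position 4 ('a'): continues run of 'a', length=2
  Position 5 ('c'): new char, reset run to 1
  Position 6 ('a'): new char, reset run to 1
  Position 7 ('c'): new char, reset run to 1
Longest run: 'a' with length 2

2


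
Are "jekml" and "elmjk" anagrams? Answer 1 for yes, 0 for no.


Strings: "jekml", "elmjk"
Sorted first:  ejklm
Sorted second: ejklm
Sorted forms match => anagrams

1


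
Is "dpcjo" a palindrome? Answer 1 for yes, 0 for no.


Input: dpcjo
Reversed: ojcpd
  Compare pos 0 ('d') with pos 4 ('o'): MISMATCH
  Compare pos 1 ('p') with pos 3 ('j'): MISMATCH
Result: not a palindrome

0


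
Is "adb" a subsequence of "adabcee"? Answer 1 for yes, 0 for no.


Check if "adb" is a subsequence of "adabcee"
Greedy scan:
  Position 0 ('a'): matches sub[0] = 'a'
  Position 1 ('d'): matches sub[1] = 'd'
  Position 2 ('a'): no match needed
  Position 3 ('b'): matches sub[2] = 'b'
  Position 4 ('c'): no match needed
  Position 5 ('e'): no match needed
  Position 6 ('e'): no match needed
All 3 characters matched => is a subsequence

1


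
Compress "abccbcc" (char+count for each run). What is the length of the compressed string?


Input: abccbcc
Runs:
  'a' x 1 => "a1"
  'b' x 1 => "b1"
  'c' x 2 => "c2"
  'b' x 1 => "b1"
  'c' x 2 => "c2"
Compressed: "a1b1c2b1c2"
Compressed length: 10

10


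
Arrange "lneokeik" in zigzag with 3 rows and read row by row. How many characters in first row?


Zigzag "lneokeik" into 3 rows:
Placing characters:
  'l' => row 0
  'n' => row 1
  'e' => row 2
  'o' => row 1
  'k' => row 0
  'e' => row 1
  'i' => row 2
  'k' => row 1
Rows:
  Row 0: "lk"
  Row 1: "noek"
  Row 2: "ei"
First row length: 2

2


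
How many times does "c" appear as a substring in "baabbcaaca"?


Searching for "c" in "baabbcaaca"
Scanning each position:
  Position 0: "b" => no
  Position 1: "a" => no
  Position 2: "a" => no
  Position 3: "b" => no
  Position 4: "b" => no
  Position 5: "c" => MATCH
  Position 6: "a" => no
  Position 7: "a" => no
  Position 8: "c" => MATCH
  Position 9: "a" => no
Total occurrences: 2

2


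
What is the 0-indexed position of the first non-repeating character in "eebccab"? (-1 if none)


Input: eebccab
Character frequencies:
  'a': 1
  'b': 2
  'c': 2
  'e': 2
Scanning left to right for freq == 1:
  Position 0 ('e'): freq=2, skip
  Position 1 ('e'): freq=2, skip
  Position 2 ('b'): freq=2, skip
  Position 3 ('c'): freq=2, skip
  Position 4 ('c'): freq=2, skip
  Position 5 ('a'): unique! => answer = 5

5


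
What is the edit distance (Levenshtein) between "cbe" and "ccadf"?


Computing edit distance: "cbe" -> "ccadf"
DP table:
           c    c    a    d    f
      0    1    2    3    4    5
  c   1    0    1    2    3    4
  b   2    1    1    2    3    4
  e   3    2    2    2    3    4
Edit distance = dp[3][5] = 4

4


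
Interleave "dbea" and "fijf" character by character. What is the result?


Interleaving "dbea" and "fijf":
  Position 0: 'd' from first, 'f' from second => "df"
  Position 1: 'b' from first, 'i' from second => "bi"
  Position 2: 'e' from first, 'j' from second => "ej"
  Position 3: 'a' from first, 'f' from second => "af"
Result: dfbiejaf

dfbiejaf


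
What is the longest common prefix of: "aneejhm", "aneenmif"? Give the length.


Words: aneejhm, aneenmif
  Position 0: all 'a' => match
  Position 1: all 'n' => match
  Position 2: all 'e' => match
  Position 3: all 'e' => match
  Position 4: ('j', 'n') => mismatch, stop
LCP = "anee" (length 4)

4


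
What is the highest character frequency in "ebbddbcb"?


Input: ebbddbcb
Character counts:
  'b': 4
  'c': 1
  'd': 2
  'e': 1
Maximum frequency: 4

4


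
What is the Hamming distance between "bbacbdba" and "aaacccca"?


Comparing "bbacbdba" and "aaacccca" position by position:
  Position 0: 'b' vs 'a' => differ
  Position 1: 'b' vs 'a' => differ
  Position 2: 'a' vs 'a' => same
  Position 3: 'c' vs 'c' => same
  Position 4: 'b' vs 'c' => differ
  Position 5: 'd' vs 'c' => differ
  Position 6: 'b' vs 'c' => differ
  Position 7: 'a' vs 'a' => same
Total differences (Hamming distance): 5

5


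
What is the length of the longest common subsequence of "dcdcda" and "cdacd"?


LCS of "dcdcda" and "cdacd"
DP table:
           c    d    a    c    d
      0    0    0    0    0    0
  d   0    0    1    1    1    1
  c   0    1    1    1    2    2
  d   0    1    2    2    2    3
  c   0    1    2    2    3    3
  d   0    1    2    2    3    4
  a   0    1    2    3    3    4
LCS length = dp[6][5] = 4

4


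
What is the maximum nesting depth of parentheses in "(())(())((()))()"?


Input: "(())(())((()))()"
Tracking depth:
  Position 0 '(': depth becomes 1
  Position 1 '(': depth becomes 2
  Position 2 ')': depth becomes 1
  Position 3 ')': depth becomes 0
  Position 4 '(': depth becomes 1
  Position 5 '(': depth becomes 2
  Position 6 ')': depth becomes 1
  Position 7 ')': depth becomes 0
  Position 8 '(': depth becomes 1
  Position 9 '(': depth becomes 2
  Position 10 '(': depth becomes 3
  Position 11 ')': depth becomes 2
  Position 12 ')': depth becomes 1
  Position 13 ')': depth becomes 0
  Position 14 '(': depth becomes 1
  Position 15 ')': depth becomes 0
Maximum depth reached: 3

3


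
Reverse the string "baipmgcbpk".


Input: baipmgcbpk
Reading characters right to left:
  Position 9: 'k'
  Position 8: 'p'
  Position 7: 'b'
  Position 6: 'c'
  Position 5: 'g'
  Position 4: 'm'
  Position 3: 'p'
  Position 2: 'i'
  Position 1: 'a'
  Position 0: 'b'
Reversed: kpbcgmpiab

kpbcgmpiab


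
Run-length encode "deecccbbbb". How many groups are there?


Input: deecccbbbb
Scanning for consecutive runs:
  Group 1: 'd' x 1 (positions 0-0)
  Group 2: 'e' x 2 (positions 1-2)
  Group 3: 'c' x 3 (positions 3-5)
  Group 4: 'b' x 4 (positions 6-9)
Total groups: 4

4


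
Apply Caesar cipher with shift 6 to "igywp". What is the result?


Caesar cipher: shift "igywp" by 6
  'i' (pos 8) + 6 = pos 14 = 'o'
  'g' (pos 6) + 6 = pos 12 = 'm'
  'y' (pos 24) + 6 = pos 4 = 'e'
  'w' (pos 22) + 6 = pos 2 = 'c'
  'p' (pos 15) + 6 = pos 21 = 'v'
Result: omecv

omecv


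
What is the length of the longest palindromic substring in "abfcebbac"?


Input: "abfcebbac"
Checking substrings for palindromes:
  [5:7] "bb" (len 2) => palindrome
Longest palindromic substring: "bb" with length 2

2


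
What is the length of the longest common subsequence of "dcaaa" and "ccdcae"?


LCS of "dcaaa" and "ccdcae"
DP table:
           c    c    d    c    a    e
      0    0    0    0    0    0    0
  d   0    0    0    1    1    1    1
  c   0    1    1    1    2    2    2
  a   0    1    1    1    2    3    3
  a   0    1    1    1    2    3    3
  a   0    1    1    1    2    3    3
LCS length = dp[5][6] = 3

3


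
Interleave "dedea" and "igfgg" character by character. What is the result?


Interleaving "dedea" and "igfgg":
  Position 0: 'd' from first, 'i' from second => "di"
  Position 1: 'e' from first, 'g' from second => "eg"
  Position 2: 'd' from first, 'f' from second => "df"
  Position 3: 'e' from first, 'g' from second => "eg"
  Position 4: 'a' from first, 'g' from second => "ag"
Result: diegdfegag

diegdfegag


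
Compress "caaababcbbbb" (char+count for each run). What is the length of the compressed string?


Input: caaababcbbbb
Runs:
  'c' x 1 => "c1"
  'a' x 3 => "a3"
  'b' x 1 => "b1"
  'a' x 1 => "a1"
  'b' x 1 => "b1"
  'c' x 1 => "c1"
  'b' x 4 => "b4"
Compressed: "c1a3b1a1b1c1b4"
Compressed length: 14

14


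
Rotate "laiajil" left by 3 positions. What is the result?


Input: "laiajil", rotate left by 3
First 3 characters: "lai"
Remaining characters: "ajil"
Concatenate remaining + first: "ajil" + "lai" = "ajillai"

ajillai


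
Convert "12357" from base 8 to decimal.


Input: "12357" in base 8
Positional expansion:
  Digit '1' (value 1) x 8^4 = 4096
  Digit '2' (value 2) x 8^3 = 1024
  Digit '3' (value 3) x 8^2 = 192
  Digit '5' (value 5) x 8^1 = 40
  Digit '7' (value 7) x 8^0 = 7
Sum = 5359

5359


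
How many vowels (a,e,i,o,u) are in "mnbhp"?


Input: mnbhp
Checking each character:
  'm' at position 0: consonant
  'n' at position 1: consonant
  'b' at position 2: consonant
  'h' at position 3: consonant
  'p' at position 4: consonant
Total vowels: 0

0


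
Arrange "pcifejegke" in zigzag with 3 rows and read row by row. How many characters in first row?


Zigzag "pcifejegke" into 3 rows:
Placing characters:
  'p' => row 0
  'c' => row 1
  'i' => row 2
  'f' => row 1
  'e' => row 0
  'j' => row 1
  'e' => row 2
  'g' => row 1
  'k' => row 0
  'e' => row 1
Rows:
  Row 0: "pek"
  Row 1: "cfjge"
  Row 2: "ie"
First row length: 3

3


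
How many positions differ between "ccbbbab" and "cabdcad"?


Comparing "ccbbbab" and "cabdcad" position by position:
  Position 0: 'c' vs 'c' => same
  Position 1: 'c' vs 'a' => DIFFER
  Position 2: 'b' vs 'b' => same
  Position 3: 'b' vs 'd' => DIFFER
  Position 4: 'b' vs 'c' => DIFFER
  Position 5: 'a' vs 'a' => same
  Position 6: 'b' vs 'd' => DIFFER
Positions that differ: 4

4


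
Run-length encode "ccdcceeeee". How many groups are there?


Input: ccdcceeeee
Scanning for consecutive runs:
  Group 1: 'c' x 2 (positions 0-1)
  Group 2: 'd' x 1 (positions 2-2)
  Group 3: 'c' x 2 (positions 3-4)
  Group 4: 'e' x 5 (positions 5-9)
Total groups: 4

4


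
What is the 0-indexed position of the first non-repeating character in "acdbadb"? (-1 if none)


Input: acdbadb
Character frequencies:
  'a': 2
  'b': 2
  'c': 1
  'd': 2
Scanning left to right for freq == 1:
  Position 0 ('a'): freq=2, skip
  Position 1 ('c'): unique! => answer = 1

1


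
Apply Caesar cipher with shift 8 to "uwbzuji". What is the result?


Caesar cipher: shift "uwbzuji" by 8
  'u' (pos 20) + 8 = pos 2 = 'c'
  'w' (pos 22) + 8 = pos 4 = 'e'
  'b' (pos 1) + 8 = pos 9 = 'j'
  'z' (pos 25) + 8 = pos 7 = 'h'
  'u' (pos 20) + 8 = pos 2 = 'c'
  'j' (pos 9) + 8 = pos 17 = 'r'
  'i' (pos 8) + 8 = pos 16 = 'q'
Result: cejhcrq

cejhcrq


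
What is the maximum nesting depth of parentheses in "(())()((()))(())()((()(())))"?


Input: "(())()((()))(())()((()(())))"
Tracking depth:
  Position 0 '(': depth becomes 1
  Position 1 '(': depth becomes 2
  Position 2 ')': depth becomes 1
  Position 3 ')': depth becomes 0
  Position 4 '(': depth becomes 1
  Position 5 ')': depth becomes 0
  Position 6 '(': depth becomes 1
  Position 7 '(': depth becomes 2
  Position 8 '(': depth becomes 3
  Position 9 ')': depth becomes 2
  Position 10 ')': depth becomes 1
  Position 11 ')': depth becomes 0
  Position 12 '(': depth becomes 1
  Position 13 '(': depth becomes 2
  Position 14 ')': depth becomes 1
  Position 15 ')': depth becomes 0
  Position 16 '(': depth becomes 1
  Position 17 ')': depth becomes 0
  Position 18 '(': depth becomes 1
  Position 19 '(': depth becomes 2
  Position 20 '(': depth becomes 3
  Position 21 ')': depth becomes 2
  Position 22 '(': depth becomes 3
  Position 23 '(': depth becomes 4
  Position 24 ')': depth becomes 3
  Position 25 ')': depth becomes 2
  Position 26 ')': depth becomes 1
  Position 27 ')': depth becomes 0
Maximum depth reached: 4

4


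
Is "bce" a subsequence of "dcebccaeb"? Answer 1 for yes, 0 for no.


Check if "bce" is a subsequence of "dcebccaeb"
Greedy scan:
  Position 0 ('d'): no match needed
  Position 1 ('c'): no match needed
  Position 2 ('e'): no match needed
  Position 3 ('b'): matches sub[0] = 'b'
  Position 4 ('c'): matches sub[1] = 'c'
  Position 5 ('c'): no match needed
  Position 6 ('a'): no match needed
  Position 7 ('e'): matches sub[2] = 'e'
  Position 8 ('b'): no match needed
All 3 characters matched => is a subsequence

1


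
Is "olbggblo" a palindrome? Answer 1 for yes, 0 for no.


Input: olbggblo
Reversed: olbggblo
  Compare pos 0 ('o') with pos 7 ('o'): match
  Compare pos 1 ('l') with pos 6 ('l'): match
  Compare pos 2 ('b') with pos 5 ('b'): match
  Compare pos 3 ('g') with pos 4 ('g'): match
Result: palindrome

1


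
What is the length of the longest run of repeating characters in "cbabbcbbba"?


Input: "cbabbcbbba"
Scanning for longest run:
  Position 1 ('b'): new char, reset run to 1
  Position 2 ('a'): new char, reset run to 1
  Position 3 ('b'): new char, reset run to 1
  Position 4 ('b'): continues run of 'b', length=2
  Position 5 ('c'): new char, reset run to 1
  Position 6 ('b'): new char, reset run to 1
  Position 7 ('b'): continues run of 'b', length=2
  Position 8 ('b'): continues run of 'b', length=3
  Position 9 ('a'): new char, reset run to 1
Longest run: 'b' with length 3

3


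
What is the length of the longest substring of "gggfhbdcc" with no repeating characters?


Input: "gggfhbdcc"
Sliding window (track last position of each char):
  Position 0 ('g'): window [0,0] length 1 -- new best
  Position 1 ('g'): repeat (last at 0), move window start to 1
  Position 1 ('g'): window [1,1] length 1
  Position 2 ('g'): repeat (last at 1), move window start to 2
  Position 2 ('g'): window [2,2] length 1
  Position 3 ('f'): window [2,3] length 2 -- new best
  Position 4 ('h'): window [2,4] length 3 -- new best
  Position 5 ('b'): window [2,5] length 4 -- new best
  Position 6 ('d'): window [2,6] length 5 -- new best
  Position 7 ('c'): window [2,7] length 6 -- new best
  Position 8 ('c'): repeat (last at 7), move window start to 8
  Position 8 ('c'): window [8,8] length 1
Longest substring with no repeats: "gfhbdc" with length 6

6


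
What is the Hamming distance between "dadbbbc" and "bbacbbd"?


Comparing "dadbbbc" and "bbacbbd" position by position:
  Position 0: 'd' vs 'b' => differ
  Position 1: 'a' vs 'b' => differ
  Position 2: 'd' vs 'a' => differ
  Position 3: 'b' vs 'c' => differ
  Position 4: 'b' vs 'b' => same
  Position 5: 'b' vs 'b' => same
  Position 6: 'c' vs 'd' => differ
Total differences (Hamming distance): 5

5


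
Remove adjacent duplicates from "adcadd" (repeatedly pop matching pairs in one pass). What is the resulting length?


Input: adcadd
Stack-based adjacent duplicate removal:
  Read 'a': push. Stack: a
  Read 'd': push. Stack: ad
  Read 'c': push. Stack: adc
  Read 'a': push. Stack: adca
  Read 'd': push. Stack: adcad
  Read 'd': matches stack top 'd' => pop. Stack: adca
Final stack: "adca" (length 4)

4


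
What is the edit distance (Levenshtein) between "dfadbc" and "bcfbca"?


Computing edit distance: "dfadbc" -> "bcfbca"
DP table:
           b    c    f    b    c    a
      0    1    2    3    4    5    6
  d   1    1    2    3    4    5    6
  f   2    2    2    2    3    4    5
  a   3    3    3    3    3    4    4
  d   4    4    4    4    4    4    5
  b   5    4    5    5    4    5    5
  c   6    5    4    5    5    4    5
Edit distance = dp[6][6] = 5

5


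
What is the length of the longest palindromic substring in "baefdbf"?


Input: "baefdbf"
Checking substrings for palindromes:
  No multi-char palindromic substrings found
Longest palindromic substring: "b" with length 1

1


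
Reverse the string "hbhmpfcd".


Input: hbhmpfcd
Reading characters right to left:
  Position 7: 'd'
  Position 6: 'c'
  Position 5: 'f'
  Position 4: 'p'
  Position 3: 'm'
  Position 2: 'h'
  Position 1: 'b'
  Position 0: 'h'
Reversed: dcfpmhbh

dcfpmhbh


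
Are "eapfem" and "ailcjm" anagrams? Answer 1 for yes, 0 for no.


Strings: "eapfem", "ailcjm"
Sorted first:  aeefmp
Sorted second: acijlm
Differ at position 1: 'e' vs 'c' => not anagrams

0


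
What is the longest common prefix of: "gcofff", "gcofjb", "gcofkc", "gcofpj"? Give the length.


Words: gcofff, gcofjb, gcofkc, gcofpj
  Position 0: all 'g' => match
  Position 1: all 'c' => match
  Position 2: all 'o' => match
  Position 3: all 'f' => match
  Position 4: ('f', 'j', 'k', 'p') => mismatch, stop
LCP = "gcof" (length 4)

4


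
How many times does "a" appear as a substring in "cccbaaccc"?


Searching for "a" in "cccbaaccc"
Scanning each position:
  Position 0: "c" => no
  Position 1: "c" => no
  Position 2: "c" => no
  Position 3: "b" => no
  Position 4: "a" => MATCH
  Position 5: "a" => MATCH
  Position 6: "c" => no
  Position 7: "c" => no
  Position 8: "c" => no
Total occurrences: 2

2


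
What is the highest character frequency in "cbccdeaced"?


Input: cbccdeaced
Character counts:
  'a': 1
  'b': 1
  'c': 4
  'd': 2
  'e': 2
Maximum frequency: 4

4


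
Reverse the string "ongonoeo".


Input: ongonoeo
Reading characters right to left:
  Position 7: 'o'
  Position 6: 'e'
  Position 5: 'o'
  Position 4: 'n'
  Position 3: 'o'
  Position 2: 'g'
  Position 1: 'n'
  Position 0: 'o'
Reversed: oeonogno

oeonogno


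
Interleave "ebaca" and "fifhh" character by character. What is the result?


Interleaving "ebaca" and "fifhh":
  Position 0: 'e' from first, 'f' from second => "ef"
  Position 1: 'b' from first, 'i' from second => "bi"
  Position 2: 'a' from first, 'f' from second => "af"
  Position 3: 'c' from first, 'h' from second => "ch"
  Position 4: 'a' from first, 'h' from second => "ah"
Result: efbiafchah

efbiafchah


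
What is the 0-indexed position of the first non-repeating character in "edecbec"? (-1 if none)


Input: edecbec
Character frequencies:
  'b': 1
  'c': 2
  'd': 1
  'e': 3
Scanning left to right for freq == 1:
  Position 0 ('e'): freq=3, skip
  Position 1 ('d'): unique! => answer = 1

1


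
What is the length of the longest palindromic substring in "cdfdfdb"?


Input: "cdfdfdb"
Checking substrings for palindromes:
  [1:6] "dfdfd" (len 5) => palindrome
  [1:4] "dfd" (len 3) => palindrome
  [2:5] "fdf" (len 3) => palindrome
  [3:6] "dfd" (len 3) => palindrome
Longest palindromic substring: "dfdfd" with length 5

5


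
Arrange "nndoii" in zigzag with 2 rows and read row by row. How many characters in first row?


Zigzag "nndoii" into 2 rows:
Placing characters:
  'n' => row 0
  'n' => row 1
  'd' => row 0
  'o' => row 1
  'i' => row 0
  'i' => row 1
Rows:
  Row 0: "ndi"
  Row 1: "noi"
First row length: 3

3


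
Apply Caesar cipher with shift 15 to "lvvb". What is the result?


Caesar cipher: shift "lvvb" by 15
  'l' (pos 11) + 15 = pos 0 = 'a'
  'v' (pos 21) + 15 = pos 10 = 'k'
  'v' (pos 21) + 15 = pos 10 = 'k'
  'b' (pos 1) + 15 = pos 16 = 'q'
Result: akkq

akkq


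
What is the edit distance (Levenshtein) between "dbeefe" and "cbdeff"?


Computing edit distance: "dbeefe" -> "cbdeff"
DP table:
           c    b    d    e    f    f
      0    1    2    3    4    5    6
  d   1    1    2    2    3    4    5
  b   2    2    1    2    3    4    5
  e   3    3    2    2    2    3    4
  e   4    4    3    3    2    3    4
  f   5    5    4    4    3    2    3
  e   6    6    5    5    4    3    3
Edit distance = dp[6][6] = 3

3


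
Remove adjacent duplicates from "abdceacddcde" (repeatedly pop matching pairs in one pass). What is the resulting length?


Input: abdceacddcde
Stack-based adjacent duplicate removal:
  Read 'a': push. Stack: a
  Read 'b': push. Stack: ab
  Read 'd': push. Stack: abd
  Read 'c': push. Stack: abdc
  Read 'e': push. Stack: abdce
  Read 'a': push. Stack: abdcea
  Read 'c': push. Stack: abdceac
  Read 'd': push. Stack: abdceacd
  Read 'd': matches stack top 'd' => pop. Stack: abdceac
  Read 'c': matches stack top 'c' => pop. Stack: abdcea
  Read 'd': push. Stack: abdcead
  Read 'e': push. Stack: abdceade
Final stack: "abdceade" (length 8)

8


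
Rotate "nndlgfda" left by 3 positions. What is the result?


Input: "nndlgfda", rotate left by 3
First 3 characters: "nnd"
Remaining characters: "lgfda"
Concatenate remaining + first: "lgfda" + "nnd" = "lgfdannd"

lgfdannd


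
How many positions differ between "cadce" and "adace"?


Comparing "cadce" and "adace" position by position:
  Position 0: 'c' vs 'a' => DIFFER
  Position 1: 'a' vs 'd' => DIFFER
  Position 2: 'd' vs 'a' => DIFFER
  Position 3: 'c' vs 'c' => same
  Position 4: 'e' vs 'e' => same
Positions that differ: 3

3


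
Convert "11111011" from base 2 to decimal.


Input: "11111011" in base 2
Positional expansion:
  Digit '1' (value 1) x 2^7 = 128
  Digit '1' (value 1) x 2^6 = 64
  Digit '1' (value 1) x 2^5 = 32
  Digit '1' (value 1) x 2^4 = 16
  Digit '1' (value 1) x 2^3 = 8
  Digit '0' (value 0) x 2^2 = 0
  Digit '1' (value 1) x 2^1 = 2
  Digit '1' (value 1) x 2^0 = 1
Sum = 251

251


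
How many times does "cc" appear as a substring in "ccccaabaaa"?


Searching for "cc" in "ccccaabaaa"
Scanning each position:
  Position 0: "cc" => MATCH
  Position 1: "cc" => MATCH
  Position 2: "cc" => MATCH
  Position 3: "ca" => no
  Position 4: "aa" => no
  Position 5: "ab" => no
  Position 6: "ba" => no
  Position 7: "aa" => no
  Position 8: "aa" => no
Total occurrences: 3

3


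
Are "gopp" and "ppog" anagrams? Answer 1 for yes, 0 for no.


Strings: "gopp", "ppog"
Sorted first:  gopp
Sorted second: gopp
Sorted forms match => anagrams

1


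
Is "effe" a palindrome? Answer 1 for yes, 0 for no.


Input: effe
Reversed: effe
  Compare pos 0 ('e') with pos 3 ('e'): match
  Compare pos 1 ('f') with pos 2 ('f'): match
Result: palindrome

1


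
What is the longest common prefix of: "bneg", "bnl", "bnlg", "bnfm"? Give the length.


Words: bneg, bnl, bnlg, bnfm
  Position 0: all 'b' => match
  Position 1: all 'n' => match
  Position 2: ('e', 'l', 'l', 'f') => mismatch, stop
LCP = "bn" (length 2)

2


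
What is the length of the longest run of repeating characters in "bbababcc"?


Input: "bbababcc"
Scanning for longest run:
  Position 1 ('b'): continues run of 'b', length=2
  Position 2 ('a'): new char, reset run to 1
  Position 3 ('b'): new char, reset run to 1
  Position 4 ('a'): new char, reset run to 1
  Position 5 ('b'): new char, reset run to 1
  Position 6 ('c'): new char, reset run to 1
  Position 7 ('c'): continues run of 'c', length=2
Longest run: 'b' with length 2

2


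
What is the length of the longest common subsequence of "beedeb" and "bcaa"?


LCS of "beedeb" and "bcaa"
DP table:
           b    c    a    a
      0    0    0    0    0
  b   0    1    1    1    1
  e   0    1    1    1    1
  e   0    1    1    1    1
  d   0    1    1    1    1
  e   0    1    1    1    1
  b   0    1    1    1    1
LCS length = dp[6][4] = 1

1


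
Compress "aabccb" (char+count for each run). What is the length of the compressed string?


Input: aabccb
Runs:
  'a' x 2 => "a2"
  'b' x 1 => "b1"
  'c' x 2 => "c2"
  'b' x 1 => "b1"
Compressed: "a2b1c2b1"
Compressed length: 8

8


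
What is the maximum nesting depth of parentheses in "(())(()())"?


Input: "(())(()())"
Tracking depth:
  Position 0 '(': depth becomes 1
  Position 1 '(': depth becomes 2
  Position 2 ')': depth becomes 1
  Position 3 ')': depth becomes 0
  Position 4 '(': depth becomes 1
  Position 5 '(': depth becomes 2
  Position 6 ')': depth becomes 1
  Position 7 '(': depth becomes 2
  Position 8 ')': depth becomes 1
  Position 9 ')': depth becomes 0
Maximum depth reached: 2

2


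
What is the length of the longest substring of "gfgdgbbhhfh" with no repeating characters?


Input: "gfgdgbbhhfh"
Sliding window (track last position of each char):
  Position 0 ('g'): window [0,0] length 1 -- new best
  Position 1 ('f'): window [0,1] length 2 -- new best
  Position 2 ('g'): repeat (last at 0), move window start to 1
  Position 2 ('g'): window [1,2] length 2
  Position 3 ('d'): window [1,3] length 3 -- new best
  Position 4 ('g'): repeat (last at 2), move window start to 3
  Position 4 ('g'): window [3,4] length 2
  Position 5 ('b'): window [3,5] length 3
  Position 6 ('b'): repeat (last at 5), move window start to 6
  Position 6 ('b'): window [6,6] length 1
  Position 7 ('h'): window [6,7] length 2
  Position 8 ('h'): repeat (last at 7), move window start to 8
  Position 8 ('h'): window [8,8] length 1
  Position 9 ('f'): window [8,9] length 2
  Position 10 ('h'): repeat (last at 8), move window start to 9
  Position 10 ('h'): window [9,10] length 2
Longest substring with no repeats: "fgd" with length 3

3


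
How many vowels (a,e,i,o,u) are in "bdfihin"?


Input: bdfihin
Checking each character:
  'b' at position 0: consonant
  'd' at position 1: consonant
  'f' at position 2: consonant
  'i' at position 3: vowel (running total: 1)
  'h' at position 4: consonant
  'i' at position 5: vowel (running total: 2)
  'n' at position 6: consonant
Total vowels: 2

2


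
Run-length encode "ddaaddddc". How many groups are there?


Input: ddaaddddc
Scanning for consecutive runs:
  Group 1: 'd' x 2 (positions 0-1)
  Group 2: 'a' x 2 (positions 2-3)
  Group 3: 'd' x 4 (positions 4-7)
  Group 4: 'c' x 1 (positions 8-8)
Total groups: 4

4


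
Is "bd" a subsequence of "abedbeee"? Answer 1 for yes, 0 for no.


Check if "bd" is a subsequence of "abedbeee"
Greedy scan:
  Position 0 ('a'): no match needed
  Position 1 ('b'): matches sub[0] = 'b'
  Position 2 ('e'): no match needed
  Position 3 ('d'): matches sub[1] = 'd'
  Position 4 ('b'): no match needed
  Position 5 ('e'): no match needed
  Position 6 ('e'): no match needed
  Position 7 ('e'): no match needed
All 2 characters matched => is a subsequence

1


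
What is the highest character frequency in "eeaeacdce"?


Input: eeaeacdce
Character counts:
  'a': 2
  'c': 2
  'd': 1
  'e': 4
Maximum frequency: 4

4


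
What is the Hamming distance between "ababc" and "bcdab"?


Comparing "ababc" and "bcdab" position by position:
  Position 0: 'a' vs 'b' => differ
  Position 1: 'b' vs 'c' => differ
  Position 2: 'a' vs 'd' => differ
  Position 3: 'b' vs 'a' => differ
  Position 4: 'c' vs 'b' => differ
Total differences (Hamming distance): 5

5


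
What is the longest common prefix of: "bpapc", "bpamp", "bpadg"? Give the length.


Words: bpapc, bpamp, bpadg
  Position 0: all 'b' => match
  Position 1: all 'p' => match
  Position 2: all 'a' => match
  Position 3: ('p', 'm', 'd') => mismatch, stop
LCP = "bpa" (length 3)

3


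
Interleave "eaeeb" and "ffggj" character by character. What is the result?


Interleaving "eaeeb" and "ffggj":
  Position 0: 'e' from first, 'f' from second => "ef"
  Position 1: 'a' from first, 'f' from second => "af"
  Position 2: 'e' from first, 'g' from second => "eg"
  Position 3: 'e' from first, 'g' from second => "eg"
  Position 4: 'b' from first, 'j' from second => "bj"
Result: efafegegbj

efafegegbj


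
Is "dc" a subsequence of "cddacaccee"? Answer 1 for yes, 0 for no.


Check if "dc" is a subsequence of "cddacaccee"
Greedy scan:
  Position 0 ('c'): no match needed
  Position 1 ('d'): matches sub[0] = 'd'
  Position 2 ('d'): no match needed
  Position 3 ('a'): no match needed
  Position 4 ('c'): matches sub[1] = 'c'
  Position 5 ('a'): no match needed
  Position 6 ('c'): no match needed
  Position 7 ('c'): no match needed
  Position 8 ('e'): no match needed
  Position 9 ('e'): no match needed
All 2 characters matched => is a subsequence

1


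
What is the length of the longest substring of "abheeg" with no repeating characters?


Input: "abheeg"
Sliding window (track last position of each char):
  Position 0 ('a'): window [0,0] length 1 -- new best
  Position 1 ('b'): window [0,1] length 2 -- new best
  Position 2 ('h'): window [0,2] length 3 -- new best
  Position 3 ('e'): window [0,3] length 4 -- new best
  Position 4 ('e'): repeat (last at 3), move window start to 4
  Position 4 ('e'): window [4,4] length 1
  Position 5 ('g'): window [4,5] length 2
Longest substring with no repeats: "abhe" with length 4

4


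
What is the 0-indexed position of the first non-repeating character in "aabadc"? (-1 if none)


Input: aabadc
Character frequencies:
  'a': 3
  'b': 1
  'c': 1
  'd': 1
Scanning left to right for freq == 1:
  Position 0 ('a'): freq=3, skip
  Position 1 ('a'): freq=3, skip
  Position 2 ('b'): unique! => answer = 2

2


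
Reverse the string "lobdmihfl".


Input: lobdmihfl
Reading characters right to left:
  Position 8: 'l'
  Position 7: 'f'
  Position 6: 'h'
  Position 5: 'i'
  Position 4: 'm'
  Position 3: 'd'
  Position 2: 'b'
  Position 1: 'o'
  Position 0: 'l'
Reversed: lfhimdbol

lfhimdbol


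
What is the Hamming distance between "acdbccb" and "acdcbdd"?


Comparing "acdbccb" and "acdcbdd" position by position:
  Position 0: 'a' vs 'a' => same
  Position 1: 'c' vs 'c' => same
  Position 2: 'd' vs 'd' => same
  Position 3: 'b' vs 'c' => differ
  Position 4: 'c' vs 'b' => differ
  Position 5: 'c' vs 'd' => differ
  Position 6: 'b' vs 'd' => differ
Total differences (Hamming distance): 4

4


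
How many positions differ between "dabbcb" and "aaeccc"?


Comparing "dabbcb" and "aaeccc" position by position:
  Position 0: 'd' vs 'a' => DIFFER
  Position 1: 'a' vs 'a' => same
  Position 2: 'b' vs 'e' => DIFFER
  Position 3: 'b' vs 'c' => DIFFER
  Position 4: 'c' vs 'c' => same
  Position 5: 'b' vs 'c' => DIFFER
Positions that differ: 4

4


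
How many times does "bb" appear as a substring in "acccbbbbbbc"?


Searching for "bb" in "acccbbbbbbc"
Scanning each position:
  Position 0: "ac" => no
  Position 1: "cc" => no
  Position 2: "cc" => no
  Position 3: "cb" => no
  Position 4: "bb" => MATCH
  Position 5: "bb" => MATCH
  Position 6: "bb" => MATCH
  Position 7: "bb" => MATCH
  Position 8: "bb" => MATCH
  Position 9: "bc" => no
Total occurrences: 5

5


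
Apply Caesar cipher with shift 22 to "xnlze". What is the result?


Caesar cipher: shift "xnlze" by 22
  'x' (pos 23) + 22 = pos 19 = 't'
  'n' (pos 13) + 22 = pos 9 = 'j'
  'l' (pos 11) + 22 = pos 7 = 'h'
  'z' (pos 25) + 22 = pos 21 = 'v'
  'e' (pos 4) + 22 = pos 0 = 'a'
Result: tjhva

tjhva


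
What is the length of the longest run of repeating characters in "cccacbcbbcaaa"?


Input: "cccacbcbbcaaa"
Scanning for longest run:
  Position 1 ('c'): continues run of 'c', length=2
  Position 2 ('c'): continues run of 'c', length=3
  Position 3 ('a'): new char, reset run to 1
  Position 4 ('c'): new char, reset run to 1
  Position 5 ('b'): new char, reset run to 1
  Position 6 ('c'): new char, reset run to 1
  Position 7 ('b'): new char, reset run to 1
  Position 8 ('b'): continues run of 'b', length=2
  Position 9 ('c'): new char, reset run to 1
  Position 10 ('a'): new char, reset run to 1
  Position 11 ('a'): continues run of 'a', length=2
  Position 12 ('a'): continues run of 'a', length=3
Longest run: 'c' with length 3

3


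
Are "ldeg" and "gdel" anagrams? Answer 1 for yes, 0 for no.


Strings: "ldeg", "gdel"
Sorted first:  degl
Sorted second: degl
Sorted forms match => anagrams

1


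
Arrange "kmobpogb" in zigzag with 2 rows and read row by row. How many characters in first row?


Zigzag "kmobpogb" into 2 rows:
Placing characters:
  'k' => row 0
  'm' => row 1
  'o' => row 0
  'b' => row 1
  'p' => row 0
  'o' => row 1
  'g' => row 0
  'b' => row 1
Rows:
  Row 0: "kopg"
  Row 1: "mbob"
First row length: 4

4


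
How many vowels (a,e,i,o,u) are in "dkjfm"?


Input: dkjfm
Checking each character:
  'd' at position 0: consonant
  'k' at position 1: consonant
  'j' at position 2: consonant
  'f' at position 3: consonant
  'm' at position 4: consonant
Total vowels: 0

0


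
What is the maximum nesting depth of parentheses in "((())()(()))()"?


Input: "((())()(()))()"
Tracking depth:
  Position 0 '(': depth becomes 1
  Position 1 '(': depth becomes 2
  Position 2 '(': depth becomes 3
  Position 3 ')': depth becomes 2
  Position 4 ')': depth becomes 1
  Position 5 '(': depth becomes 2
  Position 6 ')': depth becomes 1
  Position 7 '(': depth becomes 2
  Position 8 '(': depth becomes 3
  Position 9 ')': depth becomes 2
  Position 10 ')': depth becomes 1
  Position 11 ')': depth becomes 0
  Position 12 '(': depth becomes 1
  Position 13 ')': depth becomes 0
Maximum depth reached: 3

3


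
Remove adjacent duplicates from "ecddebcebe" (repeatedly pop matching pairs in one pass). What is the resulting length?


Input: ecddebcebe
Stack-based adjacent duplicate removal:
  Read 'e': push. Stack: e
  Read 'c': push. Stack: ec
  Read 'd': push. Stack: ecd
  Read 'd': matches stack top 'd' => pop. Stack: ec
  Read 'e': push. Stack: ece
  Read 'b': push. Stack: eceb
  Read 'c': push. Stack: ecebc
  Read 'e': push. Stack: ecebce
  Read 'b': push. Stack: ecebceb
  Read 'e': push. Stack: ecebcebe
Final stack: "ecebcebe" (length 8)

8


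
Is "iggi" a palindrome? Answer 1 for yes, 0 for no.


Input: iggi
Reversed: iggi
  Compare pos 0 ('i') with pos 3 ('i'): match
  Compare pos 1 ('g') with pos 2 ('g'): match
Result: palindrome

1


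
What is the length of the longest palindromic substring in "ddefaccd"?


Input: "ddefaccd"
Checking substrings for palindromes:
  [0:2] "dd" (len 2) => palindrome
  [5:7] "cc" (len 2) => palindrome
Longest palindromic substring: "dd" with length 2

2


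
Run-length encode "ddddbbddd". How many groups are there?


Input: ddddbbddd
Scanning for consecutive runs:
  Group 1: 'd' x 4 (positions 0-3)
  Group 2: 'b' x 2 (positions 4-5)
  Group 3: 'd' x 3 (positions 6-8)
Total groups: 3

3
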